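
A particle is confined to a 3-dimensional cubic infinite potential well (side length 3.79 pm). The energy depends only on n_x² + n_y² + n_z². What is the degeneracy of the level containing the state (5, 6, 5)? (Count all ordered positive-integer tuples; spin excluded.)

The level has n_x² + n_y² + n_z² = 86. The ordered positive-integer solutions are (1, 2, 9), (1, 6, 7), (1, 7, 6), (1, 9, 2), (2, 1, 9), (2, 9, 1), (5, 5, 6), (5, 6, 5), (6, 1, 7), (6, 5, 5), (6, 7, 1), (7, 1, 6), (7, 6, 1), (9, 1, 2), (9, 2, 1).
That gives 15 states.

degeneracy = 15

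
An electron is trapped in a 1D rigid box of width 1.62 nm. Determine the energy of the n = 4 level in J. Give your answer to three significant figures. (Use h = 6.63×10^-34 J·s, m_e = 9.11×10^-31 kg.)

For an infinite well E_n = n²h²/(8m_eL²), so E_1 = h²/(8m_eL²) = (6.63×10^-34)²/(8·9.11×10^-31·(1.62×10^-9 m)²) = 2.298×10^-20 J.
Then E_4 = 4²·E_1 = 16·2.298×10^-20 J = 3.68×10^-19 J.

E_4 = 3.68×10^-19 J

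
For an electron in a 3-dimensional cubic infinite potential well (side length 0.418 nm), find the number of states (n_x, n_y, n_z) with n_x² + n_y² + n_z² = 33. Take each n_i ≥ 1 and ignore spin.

The level has n_x² + n_y² + n_z² = 33. The ordered positive-integer solutions are (1, 4, 4), (2, 2, 5), (2, 5, 2), (4, 1, 4), (4, 4, 1), (5, 2, 2).
That gives 6 states.

degeneracy = 6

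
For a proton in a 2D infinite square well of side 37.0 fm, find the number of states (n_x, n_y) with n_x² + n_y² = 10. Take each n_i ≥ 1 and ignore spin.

degeneracy = 2

The level has n_x² + n_y² = 10. The ordered positive-integer solutions are (1, 3), (3, 1).
That gives 2 states.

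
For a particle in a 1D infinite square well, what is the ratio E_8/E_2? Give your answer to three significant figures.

16.0

E_n ∝ n², so E_8/E_2 = 8²/2² = 64/4 = 16.0.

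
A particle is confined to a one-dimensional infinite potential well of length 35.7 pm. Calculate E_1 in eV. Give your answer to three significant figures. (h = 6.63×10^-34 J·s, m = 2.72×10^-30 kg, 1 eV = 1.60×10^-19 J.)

E_1 = 99.1 eV

For an infinite well E_n = n²h²/(8mL²), so E_1 = h²/(8mL²) = (6.63×10^-34)²/(8·2.72×10^-30·(3.57×10^-11 m)²) = 1.585×10^-17 J.
Converting, E_1 = 1.585×10^-17 J / (1.60×10^-19 J/eV) = 99.1 eV.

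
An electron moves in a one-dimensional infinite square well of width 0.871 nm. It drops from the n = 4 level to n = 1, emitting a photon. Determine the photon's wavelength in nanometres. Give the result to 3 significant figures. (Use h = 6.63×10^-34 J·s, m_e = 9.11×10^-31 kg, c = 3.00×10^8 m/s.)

E_1 = h²/(8m_eL²) = 7.950×10^-20 J, so ΔE = (4² − 1²)E_1 = 1.193×10^-18 J.
λ = hc/ΔE = (6.63×10^-34·3.00×10^8)/1.193×10^-18 = 1.67×10^-7 m = 167 nm.

λ = 167 nm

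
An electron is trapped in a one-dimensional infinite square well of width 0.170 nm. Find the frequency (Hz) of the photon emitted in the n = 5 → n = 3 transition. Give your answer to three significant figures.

E_1 = h²/(8m_eL²) = 2.085×10^-18 J and ΔE = (5² − 3²)E_1 = 3.336×10^-17 J.
f = ΔE/h = 3.336×10^-17/6.626×10^-34 = 5.03×10^16 Hz.

f = 5.03×10^16 Hz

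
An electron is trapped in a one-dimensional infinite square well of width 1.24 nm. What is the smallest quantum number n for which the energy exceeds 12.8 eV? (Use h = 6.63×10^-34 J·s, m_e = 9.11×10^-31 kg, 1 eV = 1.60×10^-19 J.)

E_1 = h²/(8m_eL²) = 3.923×10^-20 J = 0.2452 eV.
Need n² > 12.8/0.2452 = 52.20, i.e. n > 7.225.
The smallest integer satisfying this is n = 8.

n = 8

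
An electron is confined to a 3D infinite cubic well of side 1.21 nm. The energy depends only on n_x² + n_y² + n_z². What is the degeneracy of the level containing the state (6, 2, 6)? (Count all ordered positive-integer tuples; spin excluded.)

degeneracy = 3

The level has n_x² + n_y² + n_z² = 76. The ordered positive-integer solutions are (2, 6, 6), (6, 2, 6), (6, 6, 2).
That gives 3 states.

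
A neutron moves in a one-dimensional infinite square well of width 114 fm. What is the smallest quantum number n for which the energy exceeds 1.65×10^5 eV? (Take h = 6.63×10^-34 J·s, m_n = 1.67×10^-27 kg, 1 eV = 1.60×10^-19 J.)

n = 4

E_1 = h²/(8m_nL²) = 2.532×10^-15 J = 1.583×10^4 eV.
Need n² > 1.65×10^5/1.583×10^4 = 10.42, i.e. n > 3.228.
The smallest integer satisfying this is n = 4.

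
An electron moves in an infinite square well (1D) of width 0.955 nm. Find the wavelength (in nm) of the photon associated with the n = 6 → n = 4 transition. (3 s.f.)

E_1 = h²/(8m_eL²) = 6.606×10^-20 J, so ΔE = (6² − 4²)E_1 = 1.321×10^-18 J.
λ = hc/ΔE = (6.626×10^-34·2.998×10^8)/1.321×10^-18 = 1.50×10^-7 m = 150 nm.

λ = 150 nm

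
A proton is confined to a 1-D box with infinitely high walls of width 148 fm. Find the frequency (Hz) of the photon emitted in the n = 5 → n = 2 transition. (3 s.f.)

f = 4.75×10^19 Hz

E_1 = h²/(8m_pL²) = 1.498×10^-15 J and ΔE = (5² − 2²)E_1 = 3.146×10^-14 J.
f = ΔE/h = 3.146×10^-14/6.626×10^-34 = 4.75×10^19 Hz.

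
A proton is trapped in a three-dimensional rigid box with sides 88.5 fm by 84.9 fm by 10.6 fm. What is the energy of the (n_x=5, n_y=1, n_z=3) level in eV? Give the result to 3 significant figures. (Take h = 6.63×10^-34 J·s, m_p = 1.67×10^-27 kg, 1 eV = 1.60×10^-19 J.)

E = 1.72×10^7 eV

For a 3D rectangular well E = (h²/8m_p)·Σ n_i²/L_i² = (6.63×10^-34)²/(8·1.67×10^-27) · [5²/(88.5 fm)² + 1²/(84.9 fm)² + 3²/(10.6 fm)²].
Evaluating gives E = 2.745×10^-12 J = 1.72×10^7 eV.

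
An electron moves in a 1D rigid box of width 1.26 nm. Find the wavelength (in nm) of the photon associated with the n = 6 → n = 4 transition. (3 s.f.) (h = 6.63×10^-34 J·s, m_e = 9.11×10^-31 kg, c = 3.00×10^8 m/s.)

E_1 = h²/(8m_eL²) = 3.799×10^-20 J, so ΔE = (6² − 4²)E_1 = 7.598×10^-19 J.
λ = hc/ΔE = (6.63×10^-34·3.00×10^8)/7.598×10^-19 = 2.62×10^-7 m = 262 nm.

λ = 262 nm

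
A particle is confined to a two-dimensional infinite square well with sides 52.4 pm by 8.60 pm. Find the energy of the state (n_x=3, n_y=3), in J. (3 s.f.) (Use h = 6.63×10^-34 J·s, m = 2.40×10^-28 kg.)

For a 2D rectangular well E = (h²/8m)·Σ n_i²/L_i² = (6.63×10^-34)²/(8·2.40×10^-28) · [3²/(52.4 pm)² + 3²/(8.60 pm)²].
Evaluating gives E = 2.86×10^-17 J.

E = 2.86×10^-17 J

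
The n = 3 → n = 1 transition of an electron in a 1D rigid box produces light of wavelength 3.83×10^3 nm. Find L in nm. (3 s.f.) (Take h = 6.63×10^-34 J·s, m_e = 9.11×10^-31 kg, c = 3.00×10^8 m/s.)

L = 3.05 nm

The photon carries ΔE = hc/λ = 6.63×10^-34·3.00×10^8/3.83×10^-6 m = 5.193×10^-20 J.
Since ΔE = (3² − 1²)E_1, E_1 = 6.491×10^-21 J, and L = h/√(8m_eE_1) = 3.05×10^-9 m = 3.05 nm.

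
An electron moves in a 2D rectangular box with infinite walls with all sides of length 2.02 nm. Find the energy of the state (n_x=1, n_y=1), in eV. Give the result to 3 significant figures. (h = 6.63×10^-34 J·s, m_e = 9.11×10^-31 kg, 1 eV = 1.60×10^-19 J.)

For a 2D rectangular well E = (h²/8m_e)·Σ n_i²/L_i² = (6.63×10^-34)²/(8·9.11×10^-31) · [1²/(2.02 nm)² + 1²/(2.02 nm)²].
Evaluating gives E = 2.956×10^-20 J = 0.185 eV.

E = 0.185 eV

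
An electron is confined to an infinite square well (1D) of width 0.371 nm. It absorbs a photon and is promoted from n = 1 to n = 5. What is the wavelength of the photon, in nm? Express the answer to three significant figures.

E_1 = h²/(8m_eL²) = 4.377×10^-19 J, so ΔE = (5² − 1²)E_1 = 1.050×10^-17 J.
λ = hc/ΔE = (6.626×10^-34·2.998×10^8)/1.050×10^-17 = 1.89×10^-8 m = 18.9 nm.

λ = 18.9 nm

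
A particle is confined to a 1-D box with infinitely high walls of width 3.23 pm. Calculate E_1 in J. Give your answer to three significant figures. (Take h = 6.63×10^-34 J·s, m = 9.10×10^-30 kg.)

For an infinite well E_n = n²h²/(8mL²), so E_1 = h²/(8mL²) = (6.63×10^-34)²/(8·9.10×10^-30·(3.23×10^-12 m)²) = 5.787×10^-16 J.

E_1 = 5.79×10^-16 J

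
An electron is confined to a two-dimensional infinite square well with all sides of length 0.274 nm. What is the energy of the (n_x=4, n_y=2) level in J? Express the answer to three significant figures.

For a 2D rectangular well E = (h²/8m_e)·Σ n_i²/L_i² = (6.626×10^-34)²/(8·9.109×10^-31) · [4²/(0.274 nm)² + 2²/(0.274 nm)²].
Evaluating gives E = 1.60×10^-17 J.

E = 1.60×10^-17 J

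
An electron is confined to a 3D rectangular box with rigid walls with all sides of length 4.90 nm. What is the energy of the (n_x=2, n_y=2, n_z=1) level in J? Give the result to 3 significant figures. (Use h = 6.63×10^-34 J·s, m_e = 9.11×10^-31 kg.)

E = 2.26×10^-20 J

For a 3D rectangular well E = (h²/8m_e)·Σ n_i²/L_i² = (6.63×10^-34)²/(8·9.11×10^-31) · [2²/(4.90 nm)² + 2²/(4.90 nm)² + 1²/(4.90 nm)²].
Evaluating gives E = 2.26×10^-20 J.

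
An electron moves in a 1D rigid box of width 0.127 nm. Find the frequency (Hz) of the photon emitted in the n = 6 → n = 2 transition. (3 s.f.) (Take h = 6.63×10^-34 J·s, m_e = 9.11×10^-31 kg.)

E_1 = h²/(8m_eL²) = 3.739×10^-18 J and ΔE = (6² − 2²)E_1 = 1.196×10^-16 J.
f = ΔE/h = 1.196×10^-16/6.63×10^-34 = 1.80×10^17 Hz.

f = 1.80×10^17 Hz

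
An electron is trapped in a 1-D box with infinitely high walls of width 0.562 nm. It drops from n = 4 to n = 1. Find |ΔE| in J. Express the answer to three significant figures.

E_1 = h²/(8m_eL²) = 1.908×10^-19 J.
|ΔE| = |4² − 1²|·E_1 = 15·1.908×10^-19 J = 2.86×10^-18 J.

|ΔE| = 2.86×10^-18 J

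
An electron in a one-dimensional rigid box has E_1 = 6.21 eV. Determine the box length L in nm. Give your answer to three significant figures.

L = 0.246 nm

From E_n = n²h²/(8m_eL²), L = n·h/√(8m_eE_n).
E_1 = 6.21 eV = 9.948×10^-19 J, so L = 1·6.626×10^-34/√(8·9.109×10^-31·9.948×10^-19) = 2.46×10^-10 m = 0.246 nm.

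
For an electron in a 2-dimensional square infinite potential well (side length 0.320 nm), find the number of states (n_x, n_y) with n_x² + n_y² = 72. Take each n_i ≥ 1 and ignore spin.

The level has n_x² + n_y² = 72. The ordered positive-integer solutions are (6, 6).
That gives 1 state.

degeneracy = 1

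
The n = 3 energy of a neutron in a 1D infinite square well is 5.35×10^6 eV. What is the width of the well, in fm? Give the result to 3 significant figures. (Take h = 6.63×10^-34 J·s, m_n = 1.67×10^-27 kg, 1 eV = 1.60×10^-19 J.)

L = 18.6 fm

From E_n = n²h²/(8m_nL²), L = n·h/√(8m_nE_n).
E_3 = 5.35×10^6 eV = 8.560×10^-13 J, so L = 3·6.63×10^-34/√(8·1.67×10^-27·8.560×10^-13) = 1.86×10^-14 m = 18.6 fm.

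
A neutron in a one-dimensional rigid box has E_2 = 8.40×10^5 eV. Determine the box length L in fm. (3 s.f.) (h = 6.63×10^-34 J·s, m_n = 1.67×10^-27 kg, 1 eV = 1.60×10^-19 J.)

L = 31.3 fm

From E_n = n²h²/(8m_nL²), L = n·h/√(8m_nE_n).
E_2 = 8.40×10^5 eV = 1.344×10^-13 J, so L = 2·6.63×10^-34/√(8·1.67×10^-27·1.344×10^-13) = 3.13×10^-14 m = 31.3 fm.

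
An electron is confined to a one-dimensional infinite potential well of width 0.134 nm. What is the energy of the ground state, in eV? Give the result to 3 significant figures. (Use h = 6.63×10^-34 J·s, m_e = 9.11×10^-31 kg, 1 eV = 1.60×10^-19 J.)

E_1 = 21.0 eV

For an infinite well E_n = n²h²/(8m_eL²), so E_1 = h²/(8m_eL²) = (6.63×10^-34)²/(8·9.11×10^-31·(1.34×10^-10 m)²) = 3.359×10^-18 J.
Converting, E_1 = 3.359×10^-18 J / (1.60×10^-19 J/eV) = 21.0 eV.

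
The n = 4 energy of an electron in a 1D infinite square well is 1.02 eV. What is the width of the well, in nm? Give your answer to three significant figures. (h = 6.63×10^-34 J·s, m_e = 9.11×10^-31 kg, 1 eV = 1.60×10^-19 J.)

From E_n = n²h²/(8m_eL²), L = n·h/√(8m_eE_n).
E_4 = 1.02 eV = 1.632×10^-19 J, so L = 4·6.63×10^-34/√(8·9.11×10^-31·1.632×10^-19) = 2.43×10^-9 m = 2.43 nm.

L = 2.43 nm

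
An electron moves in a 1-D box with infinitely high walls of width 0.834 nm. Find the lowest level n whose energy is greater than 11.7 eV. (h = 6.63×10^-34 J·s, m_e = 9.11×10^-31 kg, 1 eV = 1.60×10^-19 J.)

E_1 = h²/(8m_eL²) = 8.671×10^-20 J = 0.5419 eV.
Need n² > 11.7/0.5419 = 21.59, i.e. n > 4.647.
The smallest integer satisfying this is n = 5.

n = 5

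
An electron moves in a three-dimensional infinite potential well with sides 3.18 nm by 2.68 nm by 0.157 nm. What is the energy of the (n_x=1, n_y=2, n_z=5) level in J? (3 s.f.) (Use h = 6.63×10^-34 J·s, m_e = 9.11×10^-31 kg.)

For a 3D rectangular well E = (h²/8m_e)·Σ n_i²/L_i² = (6.63×10^-34)²/(8·9.11×10^-31) · [1²/(3.18 nm)² + 2²/(2.68 nm)² + 5²/(0.157 nm)²].
Evaluating gives E = 6.12×10^-17 J.

E = 6.12×10^-17 J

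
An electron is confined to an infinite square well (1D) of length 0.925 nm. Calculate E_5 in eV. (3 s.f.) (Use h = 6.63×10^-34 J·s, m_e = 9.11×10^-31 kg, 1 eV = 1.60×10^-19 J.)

E_5 = 11.0 eV

For an infinite well E_n = n²h²/(8m_eL²), so E_1 = h²/(8m_eL²) = (6.63×10^-34)²/(8·9.11×10^-31·(9.25×10^-10 m)²) = 7.049×10^-20 J.
Then E_5 = 5²·E_1 = 25·7.049×10^-20 J = 1.762×10^-18 J.
Converting, E_5 = 1.762×10^-18 J / (1.60×10^-19 J/eV) = 11.0 eV.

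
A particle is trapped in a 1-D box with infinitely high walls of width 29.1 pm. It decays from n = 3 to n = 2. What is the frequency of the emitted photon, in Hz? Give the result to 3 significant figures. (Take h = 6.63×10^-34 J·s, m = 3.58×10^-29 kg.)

f = 1.37×10^16 Hz

E_1 = h²/(8mL²) = 1.812×10^-18 J and ΔE = (3² − 2²)E_1 = 9.060×10^-18 J.
f = ΔE/h = 9.060×10^-18/6.63×10^-34 = 1.37×10^16 Hz.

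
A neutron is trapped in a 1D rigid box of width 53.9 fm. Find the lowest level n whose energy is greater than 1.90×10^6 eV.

n = 6

E_1 = h²/(8m_nL²) = 1.128×10^-14 J = 7.041×10^4 eV.
Need n² > 1.90×10^6/7.041×10^4 = 26.98, i.e. n > 5.194.
The smallest integer satisfying this is n = 6.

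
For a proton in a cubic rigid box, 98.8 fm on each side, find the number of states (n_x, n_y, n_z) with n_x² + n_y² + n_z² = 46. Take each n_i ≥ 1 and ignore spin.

The level has n_x² + n_y² + n_z² = 46. The ordered positive-integer solutions are (1, 3, 6), (1, 6, 3), (3, 1, 6), (3, 6, 1), (6, 1, 3), (6, 3, 1).
That gives 6 states.

degeneracy = 6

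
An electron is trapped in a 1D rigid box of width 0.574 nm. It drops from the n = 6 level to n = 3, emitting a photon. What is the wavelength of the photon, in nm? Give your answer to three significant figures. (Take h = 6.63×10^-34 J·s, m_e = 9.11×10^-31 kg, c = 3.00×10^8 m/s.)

λ = 40.2 nm

E_1 = h²/(8m_eL²) = 1.831×10^-19 J, so ΔE = (6² − 3²)E_1 = 4.944×10^-18 J.
λ = hc/ΔE = (6.63×10^-34·3.00×10^8)/4.944×10^-18 = 4.02×10^-8 m = 40.2 nm.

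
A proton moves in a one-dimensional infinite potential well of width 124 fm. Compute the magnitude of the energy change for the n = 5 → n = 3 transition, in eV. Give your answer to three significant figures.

E_1 = h²/(8m_pL²) = 2.133×10^-15 J.
|ΔE| = |5² − 3²|·E_1 = 16·2.133×10^-15 J = 3.413×10^-14 J = 2.13×10^5 eV.

|ΔE| = 2.13×10^5 eV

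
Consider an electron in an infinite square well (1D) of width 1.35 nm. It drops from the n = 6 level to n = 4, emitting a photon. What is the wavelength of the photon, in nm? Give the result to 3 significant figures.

E_1 = h²/(8m_eL²) = 3.306×10^-20 J, so ΔE = (6² − 4²)E_1 = 6.612×10^-19 J.
λ = hc/ΔE = (6.626×10^-34·2.998×10^8)/6.612×10^-19 = 3.00×10^-7 m = 300 nm.

λ = 300 nm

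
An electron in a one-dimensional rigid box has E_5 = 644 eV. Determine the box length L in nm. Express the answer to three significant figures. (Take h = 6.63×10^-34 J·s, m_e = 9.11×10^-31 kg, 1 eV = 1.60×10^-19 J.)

From E_n = n²h²/(8m_eL²), L = n·h/√(8m_eE_n).
E_5 = 644 eV = 1.030×10^-16 J, so L = 5·6.63×10^-34/√(8·9.11×10^-31·1.030×10^-16) = 1.21×10^-10 m = 0.121 nm.

L = 0.121 nm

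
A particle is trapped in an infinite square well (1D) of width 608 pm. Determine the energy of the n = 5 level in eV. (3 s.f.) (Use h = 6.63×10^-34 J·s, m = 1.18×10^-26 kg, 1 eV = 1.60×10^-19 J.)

E_5 = 0.00197 eV

For an infinite well E_n = n²h²/(8mL²), so E_1 = h²/(8mL²) = (6.63×10^-34)²/(8·1.18×10^-26·(6.08×10^-10 m)²) = 1.260×10^-23 J.
Then E_5 = 5²·E_1 = 25·1.260×10^-23 J = 3.150×10^-22 J.
Converting, E_5 = 3.150×10^-22 J / (1.60×10^-19 J/eV) = 0.00197 eV.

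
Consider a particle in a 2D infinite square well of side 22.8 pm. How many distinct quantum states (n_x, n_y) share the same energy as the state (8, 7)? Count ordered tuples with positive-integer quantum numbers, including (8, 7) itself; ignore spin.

degeneracy = 2

The level has n_x² + n_y² = 113. The ordered positive-integer solutions are (7, 8), (8, 7).
That gives 2 states.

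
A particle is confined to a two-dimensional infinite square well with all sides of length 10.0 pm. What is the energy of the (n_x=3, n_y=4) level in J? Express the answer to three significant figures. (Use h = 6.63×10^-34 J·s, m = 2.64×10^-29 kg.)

E = 5.20×10^-16 J

For a 2D rectangular well E = (h²/8m)·Σ n_i²/L_i² = (6.63×10^-34)²/(8·2.64×10^-29) · [3²/(10.0 pm)² + 4²/(10.0 pm)²].
Evaluating gives E = 5.20×10^-16 J.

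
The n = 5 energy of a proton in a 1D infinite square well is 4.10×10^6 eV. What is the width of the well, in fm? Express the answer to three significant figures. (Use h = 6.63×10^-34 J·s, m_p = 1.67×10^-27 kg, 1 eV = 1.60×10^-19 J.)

L = 35.4 fm

From E_n = n²h²/(8m_pL²), L = n·h/√(8m_pE_n).
E_5 = 4.10×10^6 eV = 6.560×10^-13 J, so L = 5·6.63×10^-34/√(8·1.67×10^-27·6.560×10^-13) = 3.54×10^-14 m = 35.4 fm.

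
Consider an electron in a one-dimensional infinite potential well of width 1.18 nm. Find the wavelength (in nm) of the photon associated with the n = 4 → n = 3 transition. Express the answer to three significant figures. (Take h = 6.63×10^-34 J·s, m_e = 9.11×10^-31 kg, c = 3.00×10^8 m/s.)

λ = 656 nm

E_1 = h²/(8m_eL²) = 4.332×10^-20 J, so ΔE = (4² − 3²)E_1 = 3.032×10^-19 J.
λ = hc/ΔE = (6.63×10^-34·3.00×10^8)/3.032×10^-19 = 6.56×10^-7 m = 656 nm.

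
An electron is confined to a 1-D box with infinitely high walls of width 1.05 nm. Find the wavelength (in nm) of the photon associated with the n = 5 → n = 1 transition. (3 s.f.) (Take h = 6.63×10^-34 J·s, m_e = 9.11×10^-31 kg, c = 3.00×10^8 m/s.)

λ = 151 nm

E_1 = h²/(8m_eL²) = 5.471×10^-20 J, so ΔE = (5² − 1²)E_1 = 1.313×10^-18 J.
λ = hc/ΔE = (6.63×10^-34·3.00×10^8)/1.313×10^-18 = 1.51×10^-7 m = 151 nm.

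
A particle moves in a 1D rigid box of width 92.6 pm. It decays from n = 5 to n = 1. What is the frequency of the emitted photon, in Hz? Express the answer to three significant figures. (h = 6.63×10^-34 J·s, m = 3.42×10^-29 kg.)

E_1 = h²/(8mL²) = 1.874×10^-19 J and ΔE = (5² − 1²)E_1 = 4.498×10^-18 J.
f = ΔE/h = 4.498×10^-18/6.63×10^-34 = 6.78×10^15 Hz.

f = 6.78×10^15 Hz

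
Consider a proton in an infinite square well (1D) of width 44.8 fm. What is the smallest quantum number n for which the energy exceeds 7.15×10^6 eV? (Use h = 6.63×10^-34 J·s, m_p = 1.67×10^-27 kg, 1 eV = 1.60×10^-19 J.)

E_1 = h²/(8m_pL²) = 1.639×10^-14 J = 1.024×10^5 eV.
Need n² > 7.15×10^6/1.024×10^5 = 69.82, i.e. n > 8.356.
The smallest integer satisfying this is n = 9.

n = 9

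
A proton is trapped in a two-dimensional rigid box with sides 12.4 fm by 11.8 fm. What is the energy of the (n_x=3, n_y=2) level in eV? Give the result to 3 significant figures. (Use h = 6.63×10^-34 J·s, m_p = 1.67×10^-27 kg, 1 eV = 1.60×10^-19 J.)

For a 2D rectangular well E = (h²/8m_p)·Σ n_i²/L_i² = (6.63×10^-34)²/(8·1.67×10^-27) · [3²/(12.4 fm)² + 2²/(11.8 fm)²].
Evaluating gives E = 2.871×10^-12 J = 1.79×10^7 eV.

E = 1.79×10^7 eV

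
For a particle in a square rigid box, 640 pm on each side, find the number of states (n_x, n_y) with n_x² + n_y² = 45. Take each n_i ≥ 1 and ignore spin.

degeneracy = 2

The level has n_x² + n_y² = 45. The ordered positive-integer solutions are (3, 6), (6, 3).
That gives 2 states.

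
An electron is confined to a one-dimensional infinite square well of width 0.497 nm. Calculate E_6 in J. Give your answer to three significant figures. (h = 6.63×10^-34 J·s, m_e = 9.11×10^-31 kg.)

For an infinite well E_n = n²h²/(8m_eL²), so E_1 = h²/(8m_eL²) = (6.63×10^-34)²/(8·9.11×10^-31·(4.97×10^-10 m)²) = 2.442×10^-19 J.
Then E_6 = 6²·E_1 = 36·2.442×10^-19 J = 8.79×10^-18 J.

E_6 = 8.79×10^-18 J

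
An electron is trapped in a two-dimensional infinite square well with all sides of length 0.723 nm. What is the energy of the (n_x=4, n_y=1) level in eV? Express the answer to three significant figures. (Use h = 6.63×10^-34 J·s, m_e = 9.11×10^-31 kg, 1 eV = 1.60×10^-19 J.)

E = 12.3 eV

For a 2D rectangular well E = (h²/8m_e)·Σ n_i²/L_i² = (6.63×10^-34)²/(8·9.11×10^-31) · [4²/(0.723 nm)² + 1²/(0.723 nm)²].
Evaluating gives E = 1.962×10^-18 J = 12.3 eV.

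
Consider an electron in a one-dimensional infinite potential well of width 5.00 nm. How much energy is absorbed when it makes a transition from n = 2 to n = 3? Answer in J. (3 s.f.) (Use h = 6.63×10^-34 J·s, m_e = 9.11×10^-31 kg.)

E_1 = h²/(8m_eL²) = 2.413×10^-21 J.
|ΔE| = |2² − 3²|·E_1 = 5·2.413×10^-21 J = 1.21×10^-20 J.

|ΔE| = 1.21×10^-20 J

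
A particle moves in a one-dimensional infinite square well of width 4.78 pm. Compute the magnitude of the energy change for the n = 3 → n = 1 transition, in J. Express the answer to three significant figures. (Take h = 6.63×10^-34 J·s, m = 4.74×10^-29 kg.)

E_1 = h²/(8mL²) = 5.073×10^-17 J.
|ΔE| = |3² − 1²|·E_1 = 8·5.073×10^-17 J = 4.06×10^-16 J.

|ΔE| = 4.06×10^-16 J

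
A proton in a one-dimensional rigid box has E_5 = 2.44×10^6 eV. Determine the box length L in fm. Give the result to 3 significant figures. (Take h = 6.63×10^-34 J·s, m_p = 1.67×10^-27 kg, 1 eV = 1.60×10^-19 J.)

From E_n = n²h²/(8m_pL²), L = n·h/√(8m_pE_n).
E_5 = 2.44×10^6 eV = 3.904×10^-13 J, so L = 5·6.63×10^-34/√(8·1.67×10^-27·3.904×10^-13) = 4.59×10^-14 m = 45.9 fm.

L = 45.9 fm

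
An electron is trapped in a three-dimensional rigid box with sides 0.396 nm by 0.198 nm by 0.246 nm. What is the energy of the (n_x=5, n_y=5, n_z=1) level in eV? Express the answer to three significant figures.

For a 3D rectangular well E = (h²/8m_e)·Σ n_i²/L_i² = (6.626×10^-34)²/(8·9.109×10^-31) · [5²/(0.396 nm)² + 5²/(0.198 nm)² + 1²/(0.246 nm)²].
Evaluating gives E = 4.902×10^-17 J = 306 eV.

E = 306 eV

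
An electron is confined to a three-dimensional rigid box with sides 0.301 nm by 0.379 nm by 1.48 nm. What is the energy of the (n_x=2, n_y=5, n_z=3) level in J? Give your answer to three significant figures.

E = 1.34×10^-17 J

For a 3D rectangular well E = (h²/8m_e)·Σ n_i²/L_i² = (6.626×10^-34)²/(8·9.109×10^-31) · [2²/(0.301 nm)² + 5²/(0.379 nm)² + 3²/(1.48 nm)²].
Evaluating gives E = 1.34×10^-17 J.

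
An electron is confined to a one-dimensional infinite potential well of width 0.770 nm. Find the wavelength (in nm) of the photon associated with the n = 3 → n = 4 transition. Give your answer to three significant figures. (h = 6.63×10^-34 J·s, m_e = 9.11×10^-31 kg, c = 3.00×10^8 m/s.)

λ = 279 nm

E_1 = h²/(8m_eL²) = 1.017×10^-19 J, so ΔE = (4² − 3²)E_1 = 7.119×10^-19 J.
λ = hc/ΔE = (6.63×10^-34·3.00×10^8)/7.119×10^-19 = 2.79×10^-7 m = 279 nm.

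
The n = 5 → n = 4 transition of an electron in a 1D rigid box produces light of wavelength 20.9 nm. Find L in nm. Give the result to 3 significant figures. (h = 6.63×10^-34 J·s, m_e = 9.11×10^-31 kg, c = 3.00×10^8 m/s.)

L = 0.239 nm

The photon carries ΔE = hc/λ = 6.63×10^-34·3.00×10^8/2.09×10^-8 m = 9.517×10^-18 J.
Since ΔE = (5² − 4²)E_1, E_1 = 1.057×10^-18 J, and L = h/√(8m_eE_1) = 2.39×10^-10 m = 0.239 nm.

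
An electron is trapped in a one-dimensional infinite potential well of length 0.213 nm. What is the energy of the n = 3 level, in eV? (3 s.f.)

E_3 = 74.6 eV

For an infinite well E_n = n²h²/(8m_eL²), so E_1 = h²/(8m_eL²) = (6.626×10^-34)²/(8·9.109×10^-31·(2.13×10^-10 m)²) = 1.328×10^-18 J.
Then E_3 = 3²·E_1 = 9·1.328×10^-18 J = 1.195×10^-17 J.
Converting, E_3 = 1.195×10^-17 J / (1.602×10^-19 J/eV) = 74.6 eV.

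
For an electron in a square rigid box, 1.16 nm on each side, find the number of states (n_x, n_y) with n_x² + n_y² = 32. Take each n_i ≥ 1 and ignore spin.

The level has n_x² + n_y² = 32. The ordered positive-integer solutions are (4, 4).
That gives 1 state.

degeneracy = 1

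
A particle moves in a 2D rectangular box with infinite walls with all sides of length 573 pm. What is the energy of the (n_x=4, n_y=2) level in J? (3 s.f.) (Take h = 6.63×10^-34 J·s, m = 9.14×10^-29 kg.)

For a 2D rectangular well E = (h²/8m)·Σ n_i²/L_i² = (6.63×10^-34)²/(8·9.14×10^-29) · [4²/(573 pm)² + 2²/(573 pm)²].
Evaluating gives E = 3.66×10^-20 J.

E = 3.66×10^-20 J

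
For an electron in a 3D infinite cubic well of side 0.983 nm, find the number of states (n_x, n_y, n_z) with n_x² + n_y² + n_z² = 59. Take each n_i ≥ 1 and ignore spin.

The level has n_x² + n_y² + n_z² = 59. The ordered positive-integer solutions are (1, 3, 7), (1, 7, 3), (3, 1, 7), (3, 5, 5), (3, 7, 1), (5, 3, 5), (5, 5, 3), (7, 1, 3), (7, 3, 1).
That gives 9 states.

degeneracy = 9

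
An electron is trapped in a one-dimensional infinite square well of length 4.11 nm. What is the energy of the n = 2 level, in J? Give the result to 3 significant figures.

For an infinite well E_n = n²h²/(8m_eL²), so E_1 = h²/(8m_eL²) = (6.626×10^-34)²/(8·9.109×10^-31·(4.11×10^-9 m)²) = 3.567×10^-21 J.
Then E_2 = 2²·E_1 = 4·3.567×10^-21 J = 1.43×10^-20 J.

E_2 = 1.43×10^-20 J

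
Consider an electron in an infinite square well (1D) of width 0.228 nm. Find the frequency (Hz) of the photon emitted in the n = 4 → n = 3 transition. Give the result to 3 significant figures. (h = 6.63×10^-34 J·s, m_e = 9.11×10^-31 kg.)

f = 1.22×10^16 Hz

E_1 = h²/(8m_eL²) = 1.160×10^-18 J and ΔE = (4² − 3²)E_1 = 8.120×10^-18 J.
f = ΔE/h = 8.120×10^-18/6.63×10^-34 = 1.22×10^16 Hz.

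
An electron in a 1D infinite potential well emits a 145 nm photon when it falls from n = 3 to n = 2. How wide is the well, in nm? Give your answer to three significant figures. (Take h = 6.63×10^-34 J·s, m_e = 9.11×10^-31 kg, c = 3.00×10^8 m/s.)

L = 0.469 nm

The photon carries ΔE = hc/λ = 6.63×10^-34·3.00×10^8/1.45×10^-7 m = 1.372×10^-18 J.
Since ΔE = (3² − 2²)E_1, E_1 = 2.744×10^-19 J, and L = h/√(8m_eE_1) = 4.69×10^-10 m = 0.469 nm.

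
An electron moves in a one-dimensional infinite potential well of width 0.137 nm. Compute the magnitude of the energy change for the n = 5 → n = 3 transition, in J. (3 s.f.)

|ΔE| = 5.14×10^-17 J

E_1 = h²/(8m_eL²) = 3.210×10^-18 J.
|ΔE| = |5² − 3²|·E_1 = 16·3.210×10^-18 J = 5.14×10^-17 J.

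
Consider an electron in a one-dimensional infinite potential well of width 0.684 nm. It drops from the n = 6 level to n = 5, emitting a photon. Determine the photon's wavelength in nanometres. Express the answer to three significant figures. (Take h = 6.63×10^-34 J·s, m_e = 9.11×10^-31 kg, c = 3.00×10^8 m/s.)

E_1 = h²/(8m_eL²) = 1.289×10^-19 J, so ΔE = (6² − 5²)E_1 = 1.418×10^-18 J.
λ = hc/ΔE = (6.63×10^-34·3.00×10^8)/1.418×10^-18 = 1.40×10^-7 m = 140 nm.

λ = 140 nm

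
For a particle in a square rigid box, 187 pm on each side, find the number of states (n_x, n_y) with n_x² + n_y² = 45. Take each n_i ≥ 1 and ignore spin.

The level has n_x² + n_y² = 45. The ordered positive-integer solutions are (3, 6), (6, 3).
That gives 2 states.

degeneracy = 2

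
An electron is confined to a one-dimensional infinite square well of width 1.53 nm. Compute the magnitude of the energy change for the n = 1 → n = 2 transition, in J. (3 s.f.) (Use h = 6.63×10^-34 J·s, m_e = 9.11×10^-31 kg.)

|ΔE| = 7.73×10^-20 J

E_1 = h²/(8m_eL²) = 2.577×10^-20 J.
|ΔE| = |1² − 2²|·E_1 = 3·2.577×10^-20 J = 7.73×10^-20 J.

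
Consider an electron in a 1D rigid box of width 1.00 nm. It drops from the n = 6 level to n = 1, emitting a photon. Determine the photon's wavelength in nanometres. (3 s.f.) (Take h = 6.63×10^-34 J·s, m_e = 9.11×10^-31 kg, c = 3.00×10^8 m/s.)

E_1 = h²/(8m_eL²) = 6.031×10^-20 J, so ΔE = (6² − 1²)E_1 = 2.111×10^-18 J.
λ = hc/ΔE = (6.63×10^-34·3.00×10^8)/2.111×10^-18 = 9.42×10^-8 m = 94.2 nm.

λ = 94.2 nm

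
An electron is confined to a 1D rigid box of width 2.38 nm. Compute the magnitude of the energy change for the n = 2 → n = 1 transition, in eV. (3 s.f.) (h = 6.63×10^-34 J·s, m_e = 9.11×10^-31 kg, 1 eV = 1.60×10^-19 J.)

E_1 = h²/(8m_eL²) = 1.065×10^-20 J.
|ΔE| = |2² − 1²|·E_1 = 3·1.065×10^-20 J = 3.195×10^-20 J = 0.200 eV.

|ΔE| = 0.200 eV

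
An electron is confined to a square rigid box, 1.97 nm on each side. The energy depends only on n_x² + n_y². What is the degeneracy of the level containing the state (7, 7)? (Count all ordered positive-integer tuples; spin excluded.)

degeneracy = 1

The level has n_x² + n_y² = 98. The ordered positive-integer solutions are (7, 7).
That gives 1 state.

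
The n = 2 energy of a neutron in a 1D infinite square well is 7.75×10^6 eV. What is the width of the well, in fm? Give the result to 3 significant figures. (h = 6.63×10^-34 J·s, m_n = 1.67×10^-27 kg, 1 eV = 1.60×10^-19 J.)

From E_n = n²h²/(8m_nL²), L = n·h/√(8m_nE_n).
E_2 = 7.75×10^6 eV = 1.240×10^-12 J, so L = 2·6.63×10^-34/√(8·1.67×10^-27·1.240×10^-12) = 1.03×10^-14 m = 10.3 fm.

L = 10.3 fm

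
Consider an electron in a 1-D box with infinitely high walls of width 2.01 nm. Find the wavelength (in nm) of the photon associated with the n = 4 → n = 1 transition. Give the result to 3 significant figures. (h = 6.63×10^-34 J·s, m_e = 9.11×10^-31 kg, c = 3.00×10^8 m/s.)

E_1 = h²/(8m_eL²) = 1.493×10^-20 J, so ΔE = (4² − 1²)E_1 = 2.239×10^-19 J.
λ = hc/ΔE = (6.63×10^-34·3.00×10^8)/2.239×10^-19 = 8.88×10^-7 m = 888 nm.

λ = 888 nm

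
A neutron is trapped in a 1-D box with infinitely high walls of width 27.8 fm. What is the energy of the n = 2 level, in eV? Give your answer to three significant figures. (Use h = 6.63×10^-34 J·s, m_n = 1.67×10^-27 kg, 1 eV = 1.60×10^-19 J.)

E_2 = 1.06×10^6 eV

For an infinite well E_n = n²h²/(8m_nL²), so E_1 = h²/(8m_nL²) = (6.63×10^-34)²/(8·1.67×10^-27·(2.78×10^-14 m)²) = 4.257×10^-14 J.
Then E_2 = 2²·E_1 = 4·4.257×10^-14 J = 1.703×10^-13 J.
Converting, E_2 = 1.703×10^-13 J / (1.60×10^-19 J/eV) = 1.06×10^6 eV.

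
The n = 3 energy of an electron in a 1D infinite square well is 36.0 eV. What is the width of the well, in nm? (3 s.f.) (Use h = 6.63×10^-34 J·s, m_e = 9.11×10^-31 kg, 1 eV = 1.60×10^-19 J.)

L = 0.307 nm

From E_n = n²h²/(8m_eL²), L = n·h/√(8m_eE_n).
E_3 = 36.0 eV = 5.760×10^-18 J, so L = 3·6.63×10^-34/√(8·9.11×10^-31·5.760×10^-18) = 3.07×10^-10 m = 0.307 nm.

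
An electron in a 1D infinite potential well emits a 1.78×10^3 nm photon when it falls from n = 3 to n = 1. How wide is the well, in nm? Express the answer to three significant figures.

L = 2.08 nm

The photon carries ΔE = hc/λ = 6.626×10^-34·2.998×10^8/1.78×10^-6 m = 1.116×10^-19 J.
Since ΔE = (3² − 1²)E_1, E_1 = 1.395×10^-20 J, and L = h/√(8m_eE_1) = 2.08×10^-9 m = 2.08 nm.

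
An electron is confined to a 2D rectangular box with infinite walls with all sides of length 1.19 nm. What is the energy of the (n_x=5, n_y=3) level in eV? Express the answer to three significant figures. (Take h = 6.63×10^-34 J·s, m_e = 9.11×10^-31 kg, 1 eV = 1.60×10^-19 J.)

E = 9.05 eV

For a 2D rectangular well E = (h²/8m_e)·Σ n_i²/L_i² = (6.63×10^-34)²/(8·9.11×10^-31) · [5²/(1.19 nm)² + 3²/(1.19 nm)²].
Evaluating gives E = 1.448×10^-18 J = 9.05 eV.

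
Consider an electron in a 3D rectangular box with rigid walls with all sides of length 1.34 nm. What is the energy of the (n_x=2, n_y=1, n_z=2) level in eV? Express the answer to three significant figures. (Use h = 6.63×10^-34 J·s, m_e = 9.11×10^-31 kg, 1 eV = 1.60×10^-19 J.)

For a 3D rectangular well E = (h²/8m_e)·Σ n_i²/L_i² = (6.63×10^-34)²/(8·9.11×10^-31) · [2²/(1.34 nm)² + 1²/(1.34 nm)² + 2²/(1.34 nm)²].
Evaluating gives E = 3.023×10^-19 J = 1.89 eV.

E = 1.89 eV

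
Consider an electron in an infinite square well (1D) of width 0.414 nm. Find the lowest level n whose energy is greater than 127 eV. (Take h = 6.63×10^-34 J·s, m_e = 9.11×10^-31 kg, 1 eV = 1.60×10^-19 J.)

n = 8

E_1 = h²/(8m_eL²) = 3.519×10^-19 J = 2.199 eV.
Need n² > 127/2.199 = 57.75, i.e. n > 7.599.
The smallest integer satisfying this is n = 8.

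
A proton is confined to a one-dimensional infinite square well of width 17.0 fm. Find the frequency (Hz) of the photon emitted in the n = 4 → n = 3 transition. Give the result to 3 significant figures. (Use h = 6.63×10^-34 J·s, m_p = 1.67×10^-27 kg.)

E_1 = h²/(8m_pL²) = 1.138×10^-13 J and ΔE = (4² − 3²)E_1 = 7.966×10^-13 J.
f = ΔE/h = 7.966×10^-13/6.63×10^-34 = 1.20×10^21 Hz.

f = 1.20×10^21 Hz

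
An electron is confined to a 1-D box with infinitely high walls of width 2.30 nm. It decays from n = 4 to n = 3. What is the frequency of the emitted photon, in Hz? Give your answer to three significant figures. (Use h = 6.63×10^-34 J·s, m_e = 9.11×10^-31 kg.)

f = 1.20×10^14 Hz

E_1 = h²/(8m_eL²) = 1.140×10^-20 J and ΔE = (4² − 3²)E_1 = 7.980×10^-20 J.
f = ΔE/h = 7.980×10^-20/6.63×10^-34 = 1.20×10^14 Hz.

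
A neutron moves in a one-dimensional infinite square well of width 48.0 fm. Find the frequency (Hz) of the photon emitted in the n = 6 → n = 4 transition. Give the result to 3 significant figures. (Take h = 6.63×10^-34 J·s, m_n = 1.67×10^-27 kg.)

E_1 = h²/(8m_nL²) = 1.428×10^-14 J and ΔE = (6² − 4²)E_1 = 2.856×10^-13 J.
f = ΔE/h = 2.856×10^-13/6.63×10^-34 = 4.31×10^20 Hz.

f = 4.31×10^20 Hz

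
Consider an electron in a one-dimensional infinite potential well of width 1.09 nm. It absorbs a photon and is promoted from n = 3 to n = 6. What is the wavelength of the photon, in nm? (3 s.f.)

λ = 145 nm

E_1 = h²/(8m_eL²) = 5.071×10^-20 J, so ΔE = (6² − 3²)E_1 = 1.369×10^-18 J.
λ = hc/ΔE = (6.626×10^-34·2.998×10^8)/1.369×10^-18 = 1.45×10^-7 m = 145 nm.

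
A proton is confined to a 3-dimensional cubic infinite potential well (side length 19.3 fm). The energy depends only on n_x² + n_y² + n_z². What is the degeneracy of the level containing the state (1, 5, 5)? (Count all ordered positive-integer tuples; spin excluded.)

degeneracy = 6

The level has n_x² + n_y² + n_z² = 51. The ordered positive-integer solutions are (1, 1, 7), (1, 5, 5), (1, 7, 1), (5, 1, 5), (5, 5, 1), (7, 1, 1).
That gives 6 states.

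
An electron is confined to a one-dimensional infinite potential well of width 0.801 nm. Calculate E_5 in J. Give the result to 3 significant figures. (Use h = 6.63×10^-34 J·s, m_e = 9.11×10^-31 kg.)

E_5 = 2.35×10^-18 J

For an infinite well E_n = n²h²/(8m_eL²), so E_1 = h²/(8m_eL²) = (6.63×10^-34)²/(8·9.11×10^-31·(8.01×10^-10 m)²) = 9.401×10^-20 J.
Then E_5 = 5²·E_1 = 25·9.401×10^-20 J = 2.35×10^-18 J.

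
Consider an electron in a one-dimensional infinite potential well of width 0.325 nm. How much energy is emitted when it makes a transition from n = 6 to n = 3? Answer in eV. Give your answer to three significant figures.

|ΔE| = 96.1 eV

E_1 = h²/(8m_eL²) = 5.704×10^-19 J.
|ΔE| = |6² − 3²|·E_1 = 27·5.704×10^-19 J = 1.540×10^-17 J = 96.1 eV.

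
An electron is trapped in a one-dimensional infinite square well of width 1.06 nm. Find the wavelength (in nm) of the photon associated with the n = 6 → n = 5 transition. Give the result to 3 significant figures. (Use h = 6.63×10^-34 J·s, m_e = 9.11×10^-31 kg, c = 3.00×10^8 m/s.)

E_1 = h²/(8m_eL²) = 5.368×10^-20 J, so ΔE = (6² − 5²)E_1 = 5.905×10^-19 J.
λ = hc/ΔE = (6.63×10^-34·3.00×10^8)/5.905×10^-19 = 3.37×10^-7 m = 337 nm.

λ = 337 nm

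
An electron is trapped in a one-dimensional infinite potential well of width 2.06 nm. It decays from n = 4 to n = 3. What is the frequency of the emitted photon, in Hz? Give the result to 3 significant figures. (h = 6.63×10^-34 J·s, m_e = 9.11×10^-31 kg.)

E_1 = h²/(8m_eL²) = 1.421×10^-20 J and ΔE = (4² − 3²)E_1 = 9.947×10^-20 J.
f = ΔE/h = 9.947×10^-20/6.63×10^-34 = 1.50×10^14 Hz.

f = 1.50×10^14 Hz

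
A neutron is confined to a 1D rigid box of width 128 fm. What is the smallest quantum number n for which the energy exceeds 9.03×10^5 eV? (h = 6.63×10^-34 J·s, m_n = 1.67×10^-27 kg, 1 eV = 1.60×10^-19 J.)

n = 9

E_1 = h²/(8m_nL²) = 2.008×10^-15 J = 1.255×10^4 eV.
Need n² > 9.03×10^5/1.255×10^4 = 71.95, i.e. n > 8.482.
The smallest integer satisfying this is n = 9.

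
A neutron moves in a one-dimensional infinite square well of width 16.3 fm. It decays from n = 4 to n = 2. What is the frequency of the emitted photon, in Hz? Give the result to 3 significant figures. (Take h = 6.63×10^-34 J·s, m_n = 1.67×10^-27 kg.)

E_1 = h²/(8m_nL²) = 1.238×10^-13 J and ΔE = (4² − 2²)E_1 = 1.486×10^-12 J.
f = ΔE/h = 1.486×10^-12/6.63×10^-34 = 2.24×10^21 Hz.

f = 2.24×10^21 Hz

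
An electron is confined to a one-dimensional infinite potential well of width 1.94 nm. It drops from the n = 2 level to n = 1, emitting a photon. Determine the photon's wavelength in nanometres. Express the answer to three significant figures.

λ = 4.14×10^3 nm

E_1 = h²/(8m_eL²) = 1.601×10^-20 J, so ΔE = (2² − 1²)E_1 = 4.803×10^-20 J.
λ = hc/ΔE = (6.626×10^-34·2.998×10^8)/4.803×10^-20 = 4.14×10^-6 m = 4.14×10^3 nm.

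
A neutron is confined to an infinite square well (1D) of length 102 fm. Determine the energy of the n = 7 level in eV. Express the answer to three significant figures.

E_7 = 9.63×10^5 eV

For an infinite well E_n = n²h²/(8m_nL²), so E_1 = h²/(8m_nL²) = (6.626×10^-34)²/(8·1.675×10^-27·(1.02×10^-13 m)²) = 3.149×10^-15 J.
Then E_7 = 7²·E_1 = 49·3.149×10^-15 J = 1.543×10^-13 J.
Converting, E_7 = 1.543×10^-13 J / (1.602×10^-19 J/eV) = 9.63×10^5 eV.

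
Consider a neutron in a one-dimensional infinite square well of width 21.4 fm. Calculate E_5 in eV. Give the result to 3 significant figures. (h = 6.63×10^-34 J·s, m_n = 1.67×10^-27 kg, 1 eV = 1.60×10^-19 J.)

For an infinite well E_n = n²h²/(8m_nL²), so E_1 = h²/(8m_nL²) = (6.63×10^-34)²/(8·1.67×10^-27·(2.14×10^-14 m)²) = 7.184×10^-14 J.
Then E_5 = 5²·E_1 = 25·7.184×10^-14 J = 1.796×10^-12 J.
Converting, E_5 = 1.796×10^-12 J / (1.60×10^-19 J/eV) = 1.12×10^7 eV.

E_5 = 1.12×10^7 eV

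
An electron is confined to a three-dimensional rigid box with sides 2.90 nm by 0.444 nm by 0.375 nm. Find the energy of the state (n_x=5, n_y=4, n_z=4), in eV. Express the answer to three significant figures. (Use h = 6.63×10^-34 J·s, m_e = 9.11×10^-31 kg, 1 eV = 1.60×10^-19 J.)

E = 74.6 eV

For a 3D rectangular well E = (h²/8m_e)·Σ n_i²/L_i² = (6.63×10^-34)²/(8·9.11×10^-31) · [5²/(2.90 nm)² + 4²/(0.444 nm)² + 4²/(0.375 nm)²].
Evaluating gives E = 1.194×10^-17 J = 74.6 eV.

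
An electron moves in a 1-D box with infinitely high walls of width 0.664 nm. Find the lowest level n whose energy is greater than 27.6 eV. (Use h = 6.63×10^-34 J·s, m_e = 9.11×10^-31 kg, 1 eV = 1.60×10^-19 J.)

n = 6

E_1 = h²/(8m_eL²) = 1.368×10^-19 J = 0.8550 eV.
Need n² > 27.6/0.8550 = 32.28, i.e. n > 5.682.
The smallest integer satisfying this is n = 6.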